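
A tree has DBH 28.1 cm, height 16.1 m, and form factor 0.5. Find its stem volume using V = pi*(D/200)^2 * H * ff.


(D/200)^2 = (28.1/200)^2 = 0.1405^2 = 0.01974025
BA = 3.141593 * 0.01974025 = 0.0620158 m^2
V = 0.0620158 * 16.1 * 0.5 = 0.499227 ≈ 0.499 m^3

0.499 m^3


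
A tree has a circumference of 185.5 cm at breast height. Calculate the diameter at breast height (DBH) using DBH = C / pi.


DBH = C / pi = 185.5 / 3.141593 = 59.0465 ≈ 59.05 cm

59.05 cm


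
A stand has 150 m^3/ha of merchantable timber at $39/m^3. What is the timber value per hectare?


Value = 150 * 39 = $5850/ha

$5850/ha


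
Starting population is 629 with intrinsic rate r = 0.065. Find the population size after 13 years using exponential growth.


r*t = 0.065 * 13 = 0.845
exp(0.845) = 2.32798
N = 629 * 2.32798 = 1464.30 ≈ 1464

1464


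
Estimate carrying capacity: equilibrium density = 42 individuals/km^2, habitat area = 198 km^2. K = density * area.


K = 42 * 198 = 8316 individuals

8316 individuals


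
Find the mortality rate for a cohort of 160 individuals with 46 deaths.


Mortality rate = 46 / 160 = 0.2875

0.2875


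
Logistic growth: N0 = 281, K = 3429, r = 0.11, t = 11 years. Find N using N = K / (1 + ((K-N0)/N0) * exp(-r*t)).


(K - N0)/N0 = (3429 - 281)/281 = 3148/281 = 11.2028
r*t = 0.11 * 11 = 1.21; exp(-1.21) = 0.298197
11.2028 * 0.298197 = 3.34064
1 + 3.34064 = 4.34064
N = 3429 / 4.34064 = 789.976 ≈ 790

790


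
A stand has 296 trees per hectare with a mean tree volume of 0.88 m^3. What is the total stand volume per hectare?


V_stand = 296 * 0.88 = 260.48 ≈ 260.5 m^3/ha

260.5 m^3/ha


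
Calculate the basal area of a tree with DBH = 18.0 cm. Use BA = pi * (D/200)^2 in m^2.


D/200 = 18.0/200 = 0.09 m
(D/200)^2 = 0.09^2 = 0.0081
BA = 3.141593 * 0.0081 = 0.0254469 ≈ 0.0254 m^2

0.0254 m^2


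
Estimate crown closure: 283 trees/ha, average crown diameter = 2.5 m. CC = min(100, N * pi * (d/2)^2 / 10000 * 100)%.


(d/2)^2 = (2.5/2)^2 = 1.25^2 = 1.5625
Crown area = 3.141593 * 1.5625 = 4.90874 m^2
N * area / 10000 * 100 = 283 * 4.90874 / 10000 * 100 = 13.8917
CC = min(100, 13.8917) = 13.8917 ≈ 13.9%

13.9%


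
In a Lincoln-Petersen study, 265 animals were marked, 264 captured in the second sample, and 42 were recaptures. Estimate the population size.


N = M * C / R = 265 * 264 / 42 = 69960 / 42 = 1665.71 ≈ 1666

1666 individuals


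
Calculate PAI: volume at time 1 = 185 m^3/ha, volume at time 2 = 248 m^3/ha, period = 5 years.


PAI = (V2 - V1) / period = (248 - 185) / 5 = 63 / 5 = 12.60 m^3/ha/yr

12.60 m^3/ha/yr


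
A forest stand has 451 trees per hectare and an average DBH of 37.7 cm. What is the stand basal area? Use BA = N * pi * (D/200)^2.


(D/200)^2 = (37.7/200)^2 = 0.1885^2 = 0.03553225
Individual BA = 3.141593 * 0.03553225 = 0.111628 m^2
Stand BA = 451 * 0.111628 = 50.3442 ≈ 50.34 m^2/ha

50.34 m^2/ha


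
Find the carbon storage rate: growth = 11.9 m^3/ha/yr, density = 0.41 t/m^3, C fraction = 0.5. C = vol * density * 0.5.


C = 11.9 * 0.41 * 0.5 = 2.4395 ≈ 2.44 t C/ha/yr

2.44 t C/ha/yr


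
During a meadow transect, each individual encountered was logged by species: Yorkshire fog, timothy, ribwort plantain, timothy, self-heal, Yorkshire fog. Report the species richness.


Total individuals logged = 6
Distinct species (count of individuals): Yorkshire fog (2), timothy (2), ribwort plantain (1), self-heal (1)
Species richness = number of distinct species = 4

4


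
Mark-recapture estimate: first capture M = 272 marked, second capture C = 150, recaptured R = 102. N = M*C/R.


N = M * C / R = 272 * 150 / 102 = 40800 / 102 = 400

400 individuals


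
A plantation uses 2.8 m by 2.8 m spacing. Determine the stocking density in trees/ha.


N = 10000 / 2.8^2 = 10000 / 7.84 = 1275.51 ≈ 1276 trees/ha

1276 trees/ha


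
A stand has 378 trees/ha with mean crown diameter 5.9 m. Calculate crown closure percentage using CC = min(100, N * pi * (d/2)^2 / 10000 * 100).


(d/2)^2 = (5.9/2)^2 = 2.95^2 = 8.7025
Crown area = 3.141593 * 8.7025 = 27.3397 m^2
N * area / 10000 * 100 = 378 * 27.3397 / 10000 * 100 = 103.344
CC = min(100, 103.344) = 100%

100%


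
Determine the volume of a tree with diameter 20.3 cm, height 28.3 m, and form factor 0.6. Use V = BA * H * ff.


(D/200)^2 = (20.3/200)^2 = 0.1015^2 = 0.01030225
BA = 3.141593 * 0.01030225 = 0.0323655 m^2
V = 0.0323655 * 28.3 * 0.6 = 0.549566 ≈ 0.550 m^3

0.550 m^3


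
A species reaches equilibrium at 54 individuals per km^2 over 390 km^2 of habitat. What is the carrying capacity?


K = 54 * 390 = 21060 individuals

21060 individuals


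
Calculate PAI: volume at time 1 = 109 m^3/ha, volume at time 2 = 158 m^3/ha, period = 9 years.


PAI = (V2 - V1) / period = (158 - 109) / 9 = 49 / 9 = 5.4444 ≈ 5.44 m^3/ha/yr

5.44 m^3/ha/yr


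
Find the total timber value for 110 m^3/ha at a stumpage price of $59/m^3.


Value = 110 * 59 = $6490/ha

$6490/ha


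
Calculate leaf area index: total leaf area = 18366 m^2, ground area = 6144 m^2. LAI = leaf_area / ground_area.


LAI = 18366 / 6144 = 2.9893 ≈ 2.99

2.99


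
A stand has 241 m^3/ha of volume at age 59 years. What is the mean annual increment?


MAI = 241 / 59 = 4.0847 ≈ 4.08 m^3/ha/yr

4.08 m^3/ha/yr


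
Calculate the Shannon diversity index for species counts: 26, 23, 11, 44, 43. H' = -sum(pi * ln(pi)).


Total N = 26 + 23 + 11 + 44 + 43 = 147
Per-species terms:
  p = 26/147 = 0.176871; ln(p) = -1.732335; p*ln(p) = 0.176871 * (-1.732335) = -0.306400
  p = 23/147 = 0.156463; ln(p) = -1.854936; p*ln(p) = 0.156463 * (-1.854936) = -0.290229
  p = 11/147 = 0.074830; ln(p) = -2.592536; p*ln(p) = 0.074830 * (-2.592536) = -0.193999
  p = 44/147 = 0.299320; ln(p) = -1.206242; p*ln(p) = 0.299320 * (-1.206242) = -0.361052
  p = 43/147 = 0.292517; ln(p) = -1.229232; p*ln(p) = 0.292517 * (-1.229232) = -0.359571
sum(p*ln(p)) = (-0.306400) + (-0.290229) + (-0.193999) + (-0.361052) + (-0.359571) = -1.511251
H' = -(-1.511251) = 1.511251 ≈ 1.5113

1.5113


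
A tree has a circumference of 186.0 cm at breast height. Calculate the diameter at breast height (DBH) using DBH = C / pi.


DBH = C / pi = 186.0 / 3.141593 = 59.2056 ≈ 59.21 cm

59.21 cm


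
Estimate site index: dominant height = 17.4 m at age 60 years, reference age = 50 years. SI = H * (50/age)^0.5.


50/60 = 0.833333
(0.833333)^0.5 = 0.912871
SI = 17.4 * 0.912871 = 15.8840 ≈ 15.9 m

15.9 m


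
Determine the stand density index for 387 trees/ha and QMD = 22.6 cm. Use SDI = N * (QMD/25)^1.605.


QMD/25 = 22.6/25 = 0.904
(0.904)^1.605 = exp(1.605 * ln(0.904)) = exp(1.605 * (-0.100926)) = exp(-0.161986) = 0.850453
SDI = 387 * 0.850453 = 329.125 ≈ 329

329


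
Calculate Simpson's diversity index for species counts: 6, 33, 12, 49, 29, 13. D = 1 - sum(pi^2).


Total N = 6 + 33 + 12 + 49 + 29 + 13 = 142
Per-species terms:
  p = 6/142 = 0.042254; p^2 = 0.042254^2 = 0.001785
  p = 33/142 = 0.232394; p^2 = 0.232394^2 = 0.054007
  p = 12/142 = 0.084507; p^2 = 0.084507^2 = 0.007141
  p = 49/142 = 0.345070; p^2 = 0.345070^2 = 0.119073
  p = 29/142 = 0.204225; p^2 = 0.204225^2 = 0.041708
  p = 13/142 = 0.091549; p^2 = 0.091549^2 = 0.008381
sum(p^2) = 0.001785 + 0.054007 + 0.007141 + 0.119073 + 0.041708 + 0.008381 = 0.232095
D = 1 - 0.232095 = 0.767905 ≈ 0.7679

0.7679


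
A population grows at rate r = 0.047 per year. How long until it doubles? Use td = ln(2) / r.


td = ln(2) / 0.047 = 0.693147 / 0.047 = 14.7478 ≈ 14.7 years

14.7 years


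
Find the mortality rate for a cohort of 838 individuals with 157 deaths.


Mortality rate = 157 / 838 = 0.187351 ≈ 0.1874

0.1874


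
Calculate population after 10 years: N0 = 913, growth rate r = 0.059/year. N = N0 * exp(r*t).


r*t = 0.059 * 10 = 0.59
exp(0.59) = 1.80399
N = 913 * 1.80399 = 1647.04 ≈ 1647

1647


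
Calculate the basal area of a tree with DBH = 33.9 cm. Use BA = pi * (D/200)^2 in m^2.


D/200 = 33.9/200 = 0.1695 m
(D/200)^2 = 0.1695^2 = 0.02873025
BA = 3.141593 * 0.02873025 = 0.0902588 ≈ 0.0903 m^2

0.0903 m^2


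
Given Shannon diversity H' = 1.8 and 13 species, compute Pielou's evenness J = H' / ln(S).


ln(13) = 2.56495
J = H' / ln(S) = 1.8 / 2.56495 = 0.701768 ≈ 0.7018

0.7018


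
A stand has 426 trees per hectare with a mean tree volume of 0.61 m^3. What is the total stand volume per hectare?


V_stand = 426 * 0.61 = 259.86 ≈ 259.9 m^3/ha

259.9 m^3/ha


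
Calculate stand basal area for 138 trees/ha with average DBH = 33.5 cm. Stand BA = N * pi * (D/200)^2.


(D/200)^2 = (33.5/200)^2 = 0.1675^2 = 0.02805625
Individual BA = 3.141593 * 0.02805625 = 0.0881413 m^2
Stand BA = 138 * 0.0881413 = 12.1635 ≈ 12.16 m^2/ha

12.16 m^2/ha


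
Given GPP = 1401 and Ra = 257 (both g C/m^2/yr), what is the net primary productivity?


NPP = GPP - Ra = 1401 - 257 = 1144 g C/m^2/yr

1144 g C/m^2/yr


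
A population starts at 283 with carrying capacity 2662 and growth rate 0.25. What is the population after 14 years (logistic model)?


(K - N0)/N0 = (2662 - 283)/283 = 2379/283 = 8.40636
r*t = 0.25 * 14 = 3.5; exp(-3.5) = 0.0301974
8.40636 * 0.0301974 = 0.253850
1 + 0.253850 = 1.25385
N = 2662 / 1.25385 = 2123.06 ≈ 2123

2123


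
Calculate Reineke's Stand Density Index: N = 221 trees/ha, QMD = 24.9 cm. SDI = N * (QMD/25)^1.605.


QMD/25 = 24.9/25 = 0.996
(0.996)^1.605 = exp(1.605 * ln(0.996)) = exp(1.605 * (-0.00400802)) = exp(-0.00643287) = 0.993588
SDI = 221 * 0.993588 = 219.583 ≈ 220

220


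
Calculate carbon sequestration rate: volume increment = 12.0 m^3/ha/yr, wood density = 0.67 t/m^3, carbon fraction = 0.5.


C = 12.0 * 0.67 * 0.5 = 4.02 t C/ha/yr

4.02 t C/ha/yr


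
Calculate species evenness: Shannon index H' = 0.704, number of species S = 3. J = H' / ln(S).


ln(3) = 1.09861
J = H' / ln(S) = 0.704 / 1.09861 = 0.640810 ≈ 0.6408

0.6408


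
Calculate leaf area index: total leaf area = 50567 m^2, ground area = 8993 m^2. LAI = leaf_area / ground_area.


LAI = 50567 / 8993 = 5.6229 ≈ 5.62

5.62


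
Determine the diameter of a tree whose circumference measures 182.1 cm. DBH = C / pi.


DBH = C / pi = 182.1 / 3.141593 = 57.9642 ≈ 57.96 cm

57.96 cm


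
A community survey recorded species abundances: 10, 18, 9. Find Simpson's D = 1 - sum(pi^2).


Total N = 10 + 18 + 9 = 37
Per-species terms:
  p = 10/37 = 0.270270; p^2 = 0.270270^2 = 0.073046
  p = 18/37 = 0.486486; p^2 = 0.486486^2 = 0.236669
  p = 9/37 = 0.243243; p^2 = 0.243243^2 = 0.059167
sum(p^2) = 0.073046 + 0.236669 + 0.059167 = 0.368882
D = 1 - 0.368882 = 0.631118 ≈ 0.6311

0.6311


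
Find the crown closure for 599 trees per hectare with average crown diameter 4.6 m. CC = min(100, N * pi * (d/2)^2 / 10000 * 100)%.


(d/2)^2 = (4.6/2)^2 = 2.3^2 = 5.29
Crown area = 3.141593 * 5.29 = 16.6190 m^2
N * area / 10000 * 100 = 599 * 16.6190 / 10000 * 100 = 99.5478
CC = min(100, 99.5478) = 99.5478 ≈ 99.5%

99.5%


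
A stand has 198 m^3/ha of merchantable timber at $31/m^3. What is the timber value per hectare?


Value = 198 * 31 = $6138/ha

$6138/ha


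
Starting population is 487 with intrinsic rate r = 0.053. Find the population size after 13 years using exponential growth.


r*t = 0.053 * 13 = 0.689
exp(0.689) = 1.99172
N = 487 * 1.99172 = 969.968 ≈ 970

970


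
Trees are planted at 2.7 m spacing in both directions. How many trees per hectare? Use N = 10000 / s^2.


N = 10000 / 2.7^2 = 10000 / 7.29 = 1371.74 ≈ 1372 trees/ha

1372 trees/ha


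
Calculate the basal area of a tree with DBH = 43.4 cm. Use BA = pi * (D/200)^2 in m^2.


D/200 = 43.4/200 = 0.217 m
(D/200)^2 = 0.217^2 = 0.047089
BA = 3.141593 * 0.047089 = 0.147934 ≈ 0.1479 m^2

0.1479 m^2


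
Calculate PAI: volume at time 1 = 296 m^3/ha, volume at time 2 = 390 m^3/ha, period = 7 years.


PAI = (V2 - V1) / period = (390 - 296) / 7 = 94 / 7 = 13.4286 ≈ 13.43 m^3/ha/yr

13.43 m^3/ha/yr


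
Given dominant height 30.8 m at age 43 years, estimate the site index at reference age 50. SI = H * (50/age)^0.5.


50/43 = 1.16279
(1.16279)^0.5 = 1.07833
SI = 30.8 * 1.07833 = 33.2126 ≈ 33.2 m

33.2 m


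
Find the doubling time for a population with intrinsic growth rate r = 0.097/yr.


td = ln(2) / 0.097 = 0.693147 / 0.097 = 7.14585 ≈ 7.1 years

7.1 years


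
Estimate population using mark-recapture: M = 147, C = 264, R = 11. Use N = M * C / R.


N = M * C / R = 147 * 264 / 11 = 38808 / 11 = 3528

3528 individuals


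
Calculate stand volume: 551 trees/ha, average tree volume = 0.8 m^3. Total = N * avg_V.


V_stand = 551 * 0.8 = 440.8 m^3/ha

440.8 m^3/ha


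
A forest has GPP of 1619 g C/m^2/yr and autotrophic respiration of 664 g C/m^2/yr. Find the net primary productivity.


NPP = GPP - Ra = 1619 - 664 = 955 g C/m^2/yr

955 g C/m^2/yr


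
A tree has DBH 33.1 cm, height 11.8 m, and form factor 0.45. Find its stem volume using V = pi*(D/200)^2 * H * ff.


(D/200)^2 = (33.1/200)^2 = 0.1655^2 = 0.02739025
BA = 3.141593 * 0.02739025 = 0.0860490 m^2
V = 0.0860490 * 11.8 * 0.45 = 0.456920 ≈ 0.457 m^3

0.457 m^3


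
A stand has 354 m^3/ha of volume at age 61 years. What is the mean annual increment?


MAI = 354 / 61 = 5.8033 ≈ 5.80 m^3/ha/yr

5.80 m^3/ha/yr


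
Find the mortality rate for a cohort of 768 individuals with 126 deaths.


Mortality rate = 126 / 768 = 0.164063 ≈ 0.1641

0.1641


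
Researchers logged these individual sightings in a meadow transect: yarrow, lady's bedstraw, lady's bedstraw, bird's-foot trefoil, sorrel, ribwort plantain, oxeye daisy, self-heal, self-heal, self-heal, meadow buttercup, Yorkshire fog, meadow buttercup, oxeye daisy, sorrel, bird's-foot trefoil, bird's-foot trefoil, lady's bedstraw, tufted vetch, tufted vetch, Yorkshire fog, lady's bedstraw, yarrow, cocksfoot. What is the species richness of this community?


Total individuals logged = 24
Distinct species (count of individuals): yarrow (2), lady's bedstraw (4), bird's-foot trefoil (3), sorrel (2), ribwort plantain (1), oxeye daisy (2), self-heal (3), meadow buttercup (2), Yorkshire fog (2), tufted vetch (2), cocksfoot (1)
Species richness = number of distinct species = 11

11


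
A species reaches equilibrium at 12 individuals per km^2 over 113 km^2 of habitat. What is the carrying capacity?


K = 12 * 113 = 1356 individuals

1356 individuals


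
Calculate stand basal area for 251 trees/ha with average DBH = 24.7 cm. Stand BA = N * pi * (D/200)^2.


(D/200)^2 = (24.7/200)^2 = 0.1235^2 = 0.01525225
Individual BA = 3.141593 * 0.01525225 = 0.0479164 m^2
Stand BA = 251 * 0.0479164 = 12.0270 ≈ 12.03 m^2/ha

12.03 m^2/ha


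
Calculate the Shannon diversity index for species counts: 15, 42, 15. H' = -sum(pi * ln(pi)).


Total N = 15 + 42 + 15 = 72
Per-species terms:
  p = 15/72 = 0.208333; ln(p) = -1.568618; p*ln(p) = 0.208333 * (-1.568618) = -0.326795
  p = 42/72 = 0.583333; ln(p) = -0.538997; p*ln(p) = 0.583333 * (-0.538997) = -0.314415
  p = 15/72 = 0.208333; ln(p) = -1.568618; p*ln(p) = 0.208333 * (-1.568618) = -0.326795
sum(p*ln(p)) = (-0.326795) + (-0.314415) + (-0.326795) = -0.968005
H' = -(-0.968005) = 0.968005 ≈ 0.9680

0.9680


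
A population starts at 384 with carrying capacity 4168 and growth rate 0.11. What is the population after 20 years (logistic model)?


(K - N0)/N0 = (4168 - 384)/384 = 3784/384 = 9.85417
r*t = 0.11 * 20 = 2.2; exp(-2.2) = 0.110803
9.85417 * 0.110803 = 1.09187
1 + 1.09187 = 2.09187
N = 4168 / 2.09187 = 1992.48 ≈ 1992

1992


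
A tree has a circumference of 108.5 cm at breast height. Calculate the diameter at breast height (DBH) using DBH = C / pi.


DBH = C / pi = 108.5 / 3.141593 = 34.5366 ≈ 34.54 cm

34.54 cm


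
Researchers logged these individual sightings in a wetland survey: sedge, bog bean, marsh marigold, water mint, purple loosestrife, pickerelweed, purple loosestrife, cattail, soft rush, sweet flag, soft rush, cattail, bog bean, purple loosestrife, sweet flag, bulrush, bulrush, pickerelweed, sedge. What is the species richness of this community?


Total individuals logged = 19
Distinct species (count of individuals): sedge (2), bog bean (2), marsh marigold (1), water mint (1), purple loosestrife (3), pickerelweed (2), cattail (2), soft rush (2), sweet flag (2), bulrush (2)
Species richness = number of distinct species = 10

10


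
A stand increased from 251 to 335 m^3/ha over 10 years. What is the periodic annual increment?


PAI = (V2 - V1) / period = (335 - 251) / 10 = 84 / 10 = 8.40 m^3/ha/yr

8.40 m^3/ha/yr


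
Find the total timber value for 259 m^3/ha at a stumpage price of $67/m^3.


Value = 259 * 67 = $17353/ha

$17353/ha


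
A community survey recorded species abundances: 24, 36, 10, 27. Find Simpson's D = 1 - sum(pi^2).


Total N = 24 + 36 + 10 + 27 = 97
Per-species terms:
  p = 24/97 = 0.247423; p^2 = 0.247423^2 = 0.061218
  p = 36/97 = 0.371134; p^2 = 0.371134^2 = 0.137740
  p = 10/97 = 0.103093; p^2 = 0.103093^2 = 0.010628
  p = 27/97 = 0.278351; p^2 = 0.278351^2 = 0.077479
sum(p^2) = 0.061218 + 0.137740 + 0.010628 + 0.077479 = 0.287065
D = 1 - 0.287065 = 0.712935 ≈ 0.7129

0.7129


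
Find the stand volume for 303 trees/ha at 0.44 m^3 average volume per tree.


V_stand = 303 * 0.44 = 133.32 ≈ 133.3 m^3/ha

133.3 m^3/ha


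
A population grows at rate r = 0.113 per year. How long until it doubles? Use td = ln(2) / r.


td = ln(2) / 0.113 = 0.693147 / 0.113 = 6.13404 ≈ 6.1 years

6.1 years


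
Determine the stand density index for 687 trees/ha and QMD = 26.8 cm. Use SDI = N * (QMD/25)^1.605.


QMD/25 = 26.8/25 = 1.072
(1.072)^1.605 = exp(1.605 * ln(1.072)) = exp(1.605 * 0.0695261) = exp(0.111589) = 1.11805
SDI = 687 * 1.11805 = 768.100 ≈ 768

768


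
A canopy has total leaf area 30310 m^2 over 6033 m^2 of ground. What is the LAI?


LAI = 30310 / 6033 = 5.0240 ≈ 5.02

5.02


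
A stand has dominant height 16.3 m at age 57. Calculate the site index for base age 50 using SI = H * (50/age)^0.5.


50/57 = 0.877193
(0.877193)^0.5 = 0.936586
SI = 16.3 * 0.936586 = 15.2664 ≈ 15.3 m

15.3 m


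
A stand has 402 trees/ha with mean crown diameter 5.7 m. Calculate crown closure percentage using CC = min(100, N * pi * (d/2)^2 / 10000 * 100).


(d/2)^2 = (5.7/2)^2 = 2.85^2 = 8.1225
Crown area = 3.141593 * 8.1225 = 25.5176 m^2
N * area / 10000 * 100 = 402 * 25.5176 / 10000 * 100 = 102.581
CC = min(100, 102.581) = 100%

100%


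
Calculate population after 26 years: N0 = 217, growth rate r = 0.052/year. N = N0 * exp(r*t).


r*t = 0.052 * 26 = 1.352
exp(1.352) = 3.86515
N = 217 * 3.86515 = 838.738 ≈ 839

839


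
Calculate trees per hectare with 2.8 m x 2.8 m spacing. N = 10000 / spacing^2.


N = 10000 / 2.8^2 = 10000 / 7.84 = 1275.51 ≈ 1276 trees/ha

1276 trees/ha


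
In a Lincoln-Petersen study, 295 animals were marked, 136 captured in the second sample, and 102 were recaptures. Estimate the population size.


N = M * C / R = 295 * 136 / 102 = 40120 / 102 = 393.33 ≈ 393

393 individuals


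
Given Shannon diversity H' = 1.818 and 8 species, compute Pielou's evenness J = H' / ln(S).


ln(8) = 2.07944
J = H' / ln(S) = 1.818 / 2.07944 = 0.874274 ≈ 0.8743

0.8743


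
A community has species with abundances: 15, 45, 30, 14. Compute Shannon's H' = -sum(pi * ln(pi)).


Total N = 15 + 45 + 30 + 14 = 104
Per-species terms:
  p = 15/104 = 0.144231; ln(p) = -1.936339; p*ln(p) = 0.144231 * (-1.936339) = -0.279280
  p = 45/104 = 0.432692; ln(p) = -0.837729; p*ln(p) = 0.432692 * (-0.837729) = -0.362479
  p = 30/104 = 0.288462; ln(p) = -1.243192; p*ln(p) = 0.288462 * (-1.243192) = -0.358614
  p = 14/104 = 0.134615; ln(p) = -2.005336; p*ln(p) = 0.134615 * (-2.005336) = -0.269948
sum(p*ln(p)) = (-0.279280) + (-0.362479) + (-0.358614) + (-0.269948) = -1.270321
H' = -(-1.270321) = 1.270321 ≈ 1.2703

1.2703


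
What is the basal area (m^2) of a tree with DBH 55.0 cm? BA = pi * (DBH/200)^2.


D/200 = 55.0/200 = 0.275 m
(D/200)^2 = 0.275^2 = 0.075625
BA = 3.141593 * 0.075625 = 0.237583 ≈ 0.2376 m^2

0.2376 m^2


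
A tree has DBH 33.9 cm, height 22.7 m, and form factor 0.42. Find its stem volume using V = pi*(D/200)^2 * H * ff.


(D/200)^2 = (33.9/200)^2 = 0.1695^2 = 0.02873025
BA = 3.141593 * 0.02873025 = 0.0902588 m^2
V = 0.0902588 * 22.7 * 0.42 = 0.860527 ≈ 0.861 m^3

0.861 m^3


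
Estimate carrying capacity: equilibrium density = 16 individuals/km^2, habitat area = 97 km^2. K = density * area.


K = 16 * 97 = 1552 individuals

1552 individuals


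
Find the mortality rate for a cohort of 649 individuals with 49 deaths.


Mortality rate = 49 / 649 = 0.075501 ≈ 0.0755

0.0755


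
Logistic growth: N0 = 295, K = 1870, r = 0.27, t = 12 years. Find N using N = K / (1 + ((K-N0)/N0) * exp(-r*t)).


(K - N0)/N0 = (1870 - 295)/295 = 1575/295 = 5.33898
r*t = 0.27 * 12 = 3.24; exp(-3.24) = 0.0391639
5.33898 * 0.0391639 = 0.209095
1 + 0.209095 = 1.20910
N = 1870 / 1.20910 = 1546.60 ≈ 1547

1547


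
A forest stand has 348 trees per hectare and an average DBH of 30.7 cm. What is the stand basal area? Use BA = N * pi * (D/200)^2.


(D/200)^2 = (30.7/200)^2 = 0.1535^2 = 0.02356225
Individual BA = 3.141593 * 0.02356225 = 0.0740230 m^2
Stand BA = 348 * 0.0740230 = 25.7600 ≈ 25.76 m^2/ha

25.76 m^2/ha


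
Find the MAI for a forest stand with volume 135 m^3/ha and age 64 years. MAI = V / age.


MAI = 135 / 64 = 2.1094 ≈ 2.11 m^3/ha/yr

2.11 m^3/ha/yr


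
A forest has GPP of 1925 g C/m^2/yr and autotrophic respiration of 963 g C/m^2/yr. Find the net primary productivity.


NPP = GPP - Ra = 1925 - 963 = 962 g C/m^2/yr

962 g C/m^2/yr


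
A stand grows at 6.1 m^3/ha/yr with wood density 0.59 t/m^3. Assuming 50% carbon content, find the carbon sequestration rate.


C = 6.1 * 0.59 * 0.5 = 1.7995 ≈ 1.80 t C/ha/yr

1.80 t C/ha/yr


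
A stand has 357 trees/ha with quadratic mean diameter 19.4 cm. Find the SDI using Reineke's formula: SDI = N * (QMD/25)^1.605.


QMD/25 = 19.4/25 = 0.776
(0.776)^1.605 = exp(1.605 * ln(0.776)) = exp(1.605 * (-0.253603)) = exp(-0.407033) = 0.665622
SDI = 357 * 0.665622 = 237.627 ≈ 238

238


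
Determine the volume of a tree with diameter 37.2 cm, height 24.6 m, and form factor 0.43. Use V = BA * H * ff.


(D/200)^2 = (37.2/200)^2 = 0.186^2 = 0.034596
BA = 3.141593 * 0.034596 = 0.108687 m^2
V = 0.108687 * 24.6 * 0.43 = 1.14969 ≈ 1.150 m^3

1.150 m^3


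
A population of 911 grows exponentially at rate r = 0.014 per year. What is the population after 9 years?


r*t = 0.014 * 9 = 0.126
exp(0.126) = 1.13428
N = 911 * 1.13428 = 1033.33 ≈ 1033

1033


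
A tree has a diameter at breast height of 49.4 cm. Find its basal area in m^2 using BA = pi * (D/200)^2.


D/200 = 49.4/200 = 0.247 m
(D/200)^2 = 0.247^2 = 0.061009
BA = 3.141593 * 0.061009 = 0.191665 ≈ 0.1917 m^2

0.1917 m^2


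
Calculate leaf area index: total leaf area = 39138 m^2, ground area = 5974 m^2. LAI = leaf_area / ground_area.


LAI = 39138 / 5974 = 6.5514 ≈ 6.55

6.55


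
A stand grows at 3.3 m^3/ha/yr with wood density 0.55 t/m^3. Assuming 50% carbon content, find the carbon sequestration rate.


C = 3.3 * 0.55 * 0.5 = 0.9075 ≈ 0.91 t C/ha/yr

0.91 t C/ha/yr


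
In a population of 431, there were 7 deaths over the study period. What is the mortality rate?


Mortality rate = 7 / 431 = 0.016241 ≈ 0.0162

0.0162


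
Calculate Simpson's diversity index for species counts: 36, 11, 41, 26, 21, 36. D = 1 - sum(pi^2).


Total N = 36 + 11 + 41 + 26 + 21 + 36 = 171
Per-species terms:
  p = 36/171 = 0.210526; p^2 = 0.210526^2 = 0.044321
  p = 11/171 = 0.064327; p^2 = 0.064327^2 = 0.004138
  p = 41/171 = 0.239766; p^2 = 0.239766^2 = 0.057488
  p = 26/171 = 0.152047; p^2 = 0.152047^2 = 0.023118
  p = 21/171 = 0.122807; p^2 = 0.122807^2 = 0.015082
  p = 36/171 = 0.210526; p^2 = 0.210526^2 = 0.044321
sum(p^2) = 0.044321 + 0.004138 + 0.057488 + 0.023118 + 0.015082 + 0.044321 = 0.188468
D = 1 - 0.188468 = 0.811532 ≈ 0.8115

0.8115


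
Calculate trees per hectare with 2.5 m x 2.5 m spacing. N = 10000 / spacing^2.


N = 10000 / 2.5^2 = 10000 / 6.25 = 1600.00 ≈ 1600 trees/ha

1600 trees/ha


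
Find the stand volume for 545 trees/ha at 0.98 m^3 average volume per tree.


V_stand = 545 * 0.98 = 534.1 m^3/ha

534.1 m^3/ha


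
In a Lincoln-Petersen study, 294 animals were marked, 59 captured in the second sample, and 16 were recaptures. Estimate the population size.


N = M * C / R = 294 * 59 / 16 = 17346 / 16 = 1084.13 ≈ 1084

1084 individuals


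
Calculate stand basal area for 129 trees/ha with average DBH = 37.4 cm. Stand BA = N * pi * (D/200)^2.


(D/200)^2 = (37.4/200)^2 = 0.187^2 = 0.034969
Individual BA = 3.141593 * 0.034969 = 0.109858 m^2
Stand BA = 129 * 0.109858 = 14.1717 ≈ 14.17 m^2/ha

14.17 m^2/ha


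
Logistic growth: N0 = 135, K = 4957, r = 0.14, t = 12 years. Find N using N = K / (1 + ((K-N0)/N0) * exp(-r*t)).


(K - N0)/N0 = (4957 - 135)/135 = 4822/135 = 35.7185
r*t = 0.14 * 12 = 1.68; exp(-1.68) = 0.186374
35.7185 * 0.186374 = 6.65700
1 + 6.65700 = 7.65700
N = 4957 / 7.65700 = 647.381 ≈ 647

647


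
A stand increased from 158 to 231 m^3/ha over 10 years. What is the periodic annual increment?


PAI = (V2 - V1) / period = (231 - 158) / 10 = 73 / 10 = 7.30 m^3/ha/yr

7.30 m^3/ha/yr


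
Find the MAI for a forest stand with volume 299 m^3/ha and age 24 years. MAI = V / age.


MAI = 299 / 24 = 12.4583 ≈ 12.46 m^3/ha/yr

12.46 m^3/ha/yr


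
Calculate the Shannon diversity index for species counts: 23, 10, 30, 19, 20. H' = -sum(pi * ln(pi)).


Total N = 23 + 10 + 30 + 19 + 20 = 102
Per-species terms:
  p = 23/102 = 0.225490; ln(p) = -1.489479; p*ln(p) = 0.225490 * (-1.489479) = -0.335863
  p = 10/102 = 0.098039; ln(p) = -2.322390; p*ln(p) = 0.098039 * (-2.322390) = -0.227685
  p = 30/102 = 0.294118; ln(p) = -1.223774; p*ln(p) = 0.294118 * (-1.223774) = -0.359934
  p = 19/102 = 0.186275; ln(p) = -1.680531; p*ln(p) = 0.186275 * (-1.680531) = -0.313041
  p = 20/102 = 0.196078; ln(p) = -1.629243; p*ln(p) = 0.196078 * (-1.629243) = -0.319459
sum(p*ln(p)) = (-0.335863) + (-0.227685) + (-0.359934) + (-0.313041) + (-0.319459) = -1.555982
H' = -(-1.555982) = 1.555982 ≈ 1.5560

1.5560


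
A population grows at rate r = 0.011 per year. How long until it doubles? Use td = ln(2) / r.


td = ln(2) / 0.011 = 0.693147 / 0.011 = 63.0134 ≈ 63.0 years

63.0 years


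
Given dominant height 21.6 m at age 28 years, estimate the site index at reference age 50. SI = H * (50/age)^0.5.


50/28 = 1.78571
(1.78571)^0.5 = 1.33630
SI = 21.6 * 1.33630 = 28.8641 ≈ 28.9 m

28.9 m


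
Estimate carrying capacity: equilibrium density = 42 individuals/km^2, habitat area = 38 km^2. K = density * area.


K = 42 * 38 = 1596 individuals

1596 individuals


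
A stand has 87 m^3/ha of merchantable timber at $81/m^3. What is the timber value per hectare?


Value = 87 * 81 = $7047/ha

$7047/ha


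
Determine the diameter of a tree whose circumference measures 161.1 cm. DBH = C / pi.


DBH = C / pi = 161.1 / 3.141593 = 51.2797 ≈ 51.28 cm

51.28 cm


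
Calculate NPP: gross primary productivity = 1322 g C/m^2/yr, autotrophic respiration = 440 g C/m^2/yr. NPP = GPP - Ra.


NPP = GPP - Ra = 1322 - 440 = 882 g C/m^2/yr

882 g C/m^2/yr


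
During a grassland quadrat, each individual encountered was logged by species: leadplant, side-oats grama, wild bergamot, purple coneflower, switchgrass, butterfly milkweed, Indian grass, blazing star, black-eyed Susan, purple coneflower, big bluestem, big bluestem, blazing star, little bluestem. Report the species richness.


Total individuals logged = 14
Distinct species (count of individuals): leadplant (1), side-oats grama (1), wild bergamot (1), purple coneflower (2), switchgrass (1), butterfly milkweed (1), Indian grass (1), blazing star (2), black-eyed Susan (1), big bluestem (2), little bluestem (1)
Species richness = number of distinct species = 11

11


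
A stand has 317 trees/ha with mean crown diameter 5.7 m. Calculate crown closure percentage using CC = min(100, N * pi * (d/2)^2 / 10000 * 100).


(d/2)^2 = (5.7/2)^2 = 2.85^2 = 8.1225
Crown area = 3.141593 * 8.1225 = 25.5176 m^2
N * area / 10000 * 100 = 317 * 25.5176 / 10000 * 100 = 80.8908
CC = min(100, 80.8908) = 80.8908 ≈ 80.9%

80.9%


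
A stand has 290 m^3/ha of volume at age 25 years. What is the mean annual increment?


MAI = 290 / 25 = 11.60 m^3/ha/yr

11.60 m^3/ha/yr


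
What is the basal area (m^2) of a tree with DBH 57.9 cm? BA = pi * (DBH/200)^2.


D/200 = 57.9/200 = 0.2895 m
(D/200)^2 = 0.2895^2 = 0.08381025
BA = 3.141593 * 0.08381025 = 0.263298 ≈ 0.2633 m^2

0.2633 m^2


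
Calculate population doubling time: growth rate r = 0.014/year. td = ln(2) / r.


td = ln(2) / 0.014 = 0.693147 / 0.014 = 49.5105 ≈ 49.5 years

49.5 years


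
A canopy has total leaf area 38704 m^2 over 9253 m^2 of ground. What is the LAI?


LAI = 38704 / 9253 = 4.1829 ≈ 4.18

4.18


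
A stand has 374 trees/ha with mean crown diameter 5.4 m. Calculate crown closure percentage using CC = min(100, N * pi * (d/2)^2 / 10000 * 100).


(d/2)^2 = (5.4/2)^2 = 2.7^2 = 7.29
Crown area = 3.141593 * 7.29 = 22.9022 m^2
N * area / 10000 * 100 = 374 * 22.9022 / 10000 * 100 = 85.6542
CC = min(100, 85.6542) = 85.6542 ≈ 85.7%

85.7%


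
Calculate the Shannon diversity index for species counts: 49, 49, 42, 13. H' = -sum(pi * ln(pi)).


Total N = 49 + 49 + 42 + 13 = 153
Per-species terms:
  p = 49/153 = 0.320261; ln(p) = -1.138619; p*ln(p) = 0.320261 * (-1.138619) = -0.364655
  p = 49/153 = 0.320261; ln(p) = -1.138619; p*ln(p) = 0.320261 * (-1.138619) = -0.364655
  p = 42/153 = 0.274510; ln(p) = -1.292768; p*ln(p) = 0.274510 * (-1.292768) = -0.354878
  p = 13/153 = 0.084967; ln(p) = -2.465492; p*ln(p) = 0.084967 * (-2.465492) = -0.209485
sum(p*ln(p)) = (-0.364655) + (-0.364655) + (-0.354878) + (-0.209485) = -1.293673
H' = -(-1.293673) = 1.293673 ≈ 1.2937

1.2937


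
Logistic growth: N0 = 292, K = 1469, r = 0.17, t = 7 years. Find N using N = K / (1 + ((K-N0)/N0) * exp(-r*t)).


(K - N0)/N0 = (1469 - 292)/292 = 1177/292 = 4.03082
r*t = 0.17 * 7 = 1.19; exp(-1.19) = 0.304221
4.03082 * 0.304221 = 1.22626
1 + 1.22626 = 2.22626
N = 1469 / 2.22626 = 659.851 ≈ 660

660


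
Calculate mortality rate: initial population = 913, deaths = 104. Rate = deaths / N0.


Mortality rate = 104 / 913 = 0.113910 ≈ 0.1139

0.1139


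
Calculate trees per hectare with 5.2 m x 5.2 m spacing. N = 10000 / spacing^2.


N = 10000 / 5.2^2 = 10000 / 27.04 = 369.822 ≈ 370 trees/ha

370 trees/ha


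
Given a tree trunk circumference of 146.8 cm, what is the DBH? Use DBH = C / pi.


DBH = C / pi = 146.8 / 3.141593 = 46.7279 ≈ 46.73 cm

46.73 cm


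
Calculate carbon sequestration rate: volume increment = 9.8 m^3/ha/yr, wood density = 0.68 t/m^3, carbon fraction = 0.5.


C = 9.8 * 0.68 * 0.5 = 3.332 ≈ 3.33 t C/ha/yr

3.33 t C/ha/yr


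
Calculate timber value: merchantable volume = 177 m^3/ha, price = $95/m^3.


Value = 177 * 95 = $16815/ha

$16815/ha


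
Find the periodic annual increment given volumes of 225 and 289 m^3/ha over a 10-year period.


PAI = (V2 - V1) / period = (289 - 225) / 10 = 64 / 10 = 6.40 m^3/ha/yr

6.40 m^3/ha/yr


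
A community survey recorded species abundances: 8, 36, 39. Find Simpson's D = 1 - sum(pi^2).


Total N = 8 + 36 + 39 = 83
Per-species terms:
  p = 8/83 = 0.096386; p^2 = 0.096386^2 = 0.009290
  p = 36/83 = 0.433735; p^2 = 0.433735^2 = 0.188126
  p = 39/83 = 0.469880; p^2 = 0.469880^2 = 0.220787
sum(p^2) = 0.009290 + 0.188126 + 0.220787 = 0.418203
D = 1 - 0.418203 = 0.581797 ≈ 0.5818

0.5818


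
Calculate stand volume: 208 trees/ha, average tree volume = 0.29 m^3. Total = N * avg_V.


V_stand = 208 * 0.29 = 60.32 ≈ 60.3 m^3/ha

60.3 m^3/ha


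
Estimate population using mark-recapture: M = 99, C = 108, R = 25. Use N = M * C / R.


N = M * C / R = 99 * 108 / 25 = 10692 / 25 = 427.68 ≈ 428

428 individuals


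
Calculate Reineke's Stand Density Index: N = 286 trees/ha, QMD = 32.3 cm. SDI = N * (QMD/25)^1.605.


QMD/25 = 32.3/25 = 1.292
(1.292)^1.605 = exp(1.605 * ln(1.292)) = exp(1.605 * 0.256191) = exp(0.411187) = 1.50861
SDI = 286 * 1.50861 = 431.462 ≈ 431

431


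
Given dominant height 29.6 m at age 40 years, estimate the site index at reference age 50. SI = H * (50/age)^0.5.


50/40 = 1.25000
(1.25000)^0.5 = 1.11803
SI = 29.6 * 1.11803 = 33.0937 ≈ 33.1 m

33.1 m


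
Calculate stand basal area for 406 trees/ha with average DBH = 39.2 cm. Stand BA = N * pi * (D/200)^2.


(D/200)^2 = (39.2/200)^2 = 0.196^2 = 0.038416
Individual BA = 3.141593 * 0.038416 = 0.120687 m^2
Stand BA = 406 * 0.120687 = 48.9989 ≈ 49.00 m^2/ha

49.00 m^2/ha


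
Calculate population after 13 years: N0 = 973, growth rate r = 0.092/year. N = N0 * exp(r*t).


r*t = 0.092 * 13 = 1.196
exp(1.196) = 3.30686
N = 973 * 3.30686 = 3217.57 ≈ 3218

3218


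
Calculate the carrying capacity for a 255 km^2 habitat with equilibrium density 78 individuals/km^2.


K = 78 * 255 = 19890 individuals

19890 individuals


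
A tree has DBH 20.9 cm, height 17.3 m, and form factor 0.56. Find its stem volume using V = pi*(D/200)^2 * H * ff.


(D/200)^2 = (20.9/200)^2 = 0.1045^2 = 0.01092025
BA = 3.141593 * 0.01092025 = 0.0343070 m^2
V = 0.0343070 * 17.3 * 0.56 = 0.332366 ≈ 0.332 m^3

0.332 m^3


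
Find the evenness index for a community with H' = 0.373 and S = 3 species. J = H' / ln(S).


ln(3) = 1.09861
J = H' / ln(S) = 0.373 / 1.09861 = 0.339520 ≈ 0.3395

0.3395


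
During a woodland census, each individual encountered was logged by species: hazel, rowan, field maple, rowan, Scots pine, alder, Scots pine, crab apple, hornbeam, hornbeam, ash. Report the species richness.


Total individuals logged = 11
Distinct species (count of individuals): hazel (1), rowan (2), field maple (1), Scots pine (2), alder (1), crab apple (1), hornbeam (2), ash (1)
Species richness = number of distinct species = 8

8


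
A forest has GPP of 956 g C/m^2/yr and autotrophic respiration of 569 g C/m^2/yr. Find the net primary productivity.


NPP = GPP - Ra = 956 - 569 = 387 g C/m^2/yr

387 g C/m^2/yr


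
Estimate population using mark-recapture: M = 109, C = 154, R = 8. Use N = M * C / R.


N = M * C / R = 109 * 154 / 8 = 16786 / 8 = 2098.25 ≈ 2098

2098 individuals


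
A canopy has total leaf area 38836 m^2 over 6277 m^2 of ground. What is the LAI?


LAI = 38836 / 6277 = 6.1870 ≈ 6.19

6.19


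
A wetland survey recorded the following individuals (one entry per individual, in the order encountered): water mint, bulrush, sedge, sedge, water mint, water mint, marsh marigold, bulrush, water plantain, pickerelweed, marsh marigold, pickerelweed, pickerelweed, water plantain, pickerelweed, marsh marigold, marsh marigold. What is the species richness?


Total individuals logged = 17
Distinct species (count of individuals): water mint (3), bulrush (2), sedge (2), marsh marigold (4), water plantain (2), pickerelweed (4)
Species richness = number of distinct species = 6

6


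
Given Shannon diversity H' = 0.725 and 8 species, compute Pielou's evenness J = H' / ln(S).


ln(8) = 2.07944
J = H' / ln(S) = 0.725 / 2.07944 = 0.348652 ≈ 0.3487

0.3487


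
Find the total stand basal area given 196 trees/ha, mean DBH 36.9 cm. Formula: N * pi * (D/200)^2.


(D/200)^2 = (36.9/200)^2 = 0.1845^2 = 0.03404025
Individual BA = 3.141593 * 0.03404025 = 0.106941 m^2
Stand BA = 196 * 0.106941 = 20.9604 ≈ 20.96 m^2/ha

20.96 m^2/ha


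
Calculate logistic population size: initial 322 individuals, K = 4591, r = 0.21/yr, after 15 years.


(K - N0)/N0 = (4591 - 322)/322 = 4269/322 = 13.2578
r*t = 0.21 * 15 = 3.15; exp(-3.15) = 0.0428521
13.2578 * 0.0428521 = 0.568125
1 + 0.568125 = 1.56813
N = 4591 / 1.56813 = 2927.69 ≈ 2928

2928


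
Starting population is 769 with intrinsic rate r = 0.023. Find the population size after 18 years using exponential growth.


r*t = 0.023 * 18 = 0.414
exp(0.414) = 1.51286
N = 769 * 1.51286 = 1163.39 ≈ 1163

1163


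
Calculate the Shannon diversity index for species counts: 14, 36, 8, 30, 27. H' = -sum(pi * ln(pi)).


Total N = 14 + 36 + 8 + 30 + 27 = 115
Per-species terms:
  p = 14/115 = 0.121739; ln(p) = -2.105876; p*ln(p) = 0.121739 * (-2.105876) = -0.256367
  p = 36/115 = 0.313043; ln(p) = -1.161415; p*ln(p) = 0.313043 * (-1.161415) = -0.363573
  p = 8/115 = 0.069565; ln(p) = -2.665494; p*ln(p) = 0.069565 * (-2.665494) = -0.185425
  p = 30/115 = 0.260870; ln(p) = -1.343733; p*ln(p) = 0.260870 * (-1.343733) = -0.350540
  p = 27/115 = 0.234783; ln(p) = -1.449094; p*ln(p) = 0.234783 * (-1.449094) = -0.340223
sum(p*ln(p)) = (-0.256367) + (-0.363573) + (-0.185425) + (-0.350540) + (-0.340223) = -1.496128
H' = -(-1.496128) = 1.496128 ≈ 1.4961

1.4961


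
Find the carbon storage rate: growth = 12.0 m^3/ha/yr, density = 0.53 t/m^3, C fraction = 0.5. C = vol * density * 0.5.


C = 12.0 * 0.53 * 0.5 = 3.18 t C/ha/yr

3.18 t C/ha/yr


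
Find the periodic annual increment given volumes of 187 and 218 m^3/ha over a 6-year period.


PAI = (V2 - V1) / period = (218 - 187) / 6 = 31 / 6 = 5.1667 ≈ 5.17 m^3/ha/yr

5.17 m^3/ha/yr


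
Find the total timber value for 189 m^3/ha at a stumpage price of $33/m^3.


Value = 189 * 33 = $6237/ha

$6237/ha


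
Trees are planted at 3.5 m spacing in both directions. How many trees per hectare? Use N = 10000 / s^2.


N = 10000 / 3.5^2 = 10000 / 12.25 = 816.327 ≈ 816 trees/ha

816 trees/ha


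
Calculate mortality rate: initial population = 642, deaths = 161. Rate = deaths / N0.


Mortality rate = 161 / 642 = 0.250779 ≈ 0.2508

0.2508


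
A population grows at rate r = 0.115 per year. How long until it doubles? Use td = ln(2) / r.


td = ln(2) / 0.115 = 0.693147 / 0.115 = 6.02737 ≈ 6.0 years

6.0 years


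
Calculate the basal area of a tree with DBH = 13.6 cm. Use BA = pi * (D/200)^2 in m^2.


D/200 = 13.6/200 = 0.068 m
(D/200)^2 = 0.068^2 = 0.004624
BA = 3.141593 * 0.004624 = 0.0145267 ≈ 0.0145 m^2

0.0145 m^2


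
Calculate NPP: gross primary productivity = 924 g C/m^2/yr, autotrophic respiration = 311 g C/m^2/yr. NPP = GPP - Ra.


NPP = GPP - Ra = 924 - 311 = 613 g C/m^2/yr

613 g C/m^2/yr


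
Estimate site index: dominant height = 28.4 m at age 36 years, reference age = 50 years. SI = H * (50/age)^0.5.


50/36 = 1.38889
(1.38889)^0.5 = 1.17851
SI = 28.4 * 1.17851 = 33.4697 ≈ 33.5 m

33.5 m


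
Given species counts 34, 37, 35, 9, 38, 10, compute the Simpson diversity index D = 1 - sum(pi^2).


Total N = 34 + 37 + 35 + 9 + 38 + 10 = 163
Per-species terms:
  p = 34/163 = 0.208589; p^2 = 0.208589^2 = 0.043509
  p = 37/163 = 0.226994; p^2 = 0.226994^2 = 0.051526
  p = 35/163 = 0.214724; p^2 = 0.214724^2 = 0.046106
  p = 9/163 = 0.055215; p^2 = 0.055215^2 = 0.003049
  p = 38/163 = 0.233129; p^2 = 0.233129^2 = 0.054349
  p = 10/163 = 0.061350; p^2 = 0.061350^2 = 0.003764
sum(p^2) = 0.043509 + 0.051526 + 0.046106 + 0.003049 + 0.054349 + 0.003764 = 0.202303
D = 1 - 0.202303 = 0.797697 ≈ 0.7977

0.7977


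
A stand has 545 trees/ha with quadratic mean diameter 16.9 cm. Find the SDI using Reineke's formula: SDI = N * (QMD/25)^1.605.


QMD/25 = 16.9/25 = 0.676
(0.676)^1.605 = exp(1.605 * ln(0.676)) = exp(1.605 * (-0.391562)) = exp(-0.628457) = 0.533414
SDI = 545 * 0.533414 = 290.711 ≈ 291

291


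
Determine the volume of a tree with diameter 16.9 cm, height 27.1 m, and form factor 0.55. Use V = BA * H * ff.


(D/200)^2 = (16.9/200)^2 = 0.0845^2 = 0.00714025
BA = 3.141593 * 0.00714025 = 0.0224318 m^2
V = 0.0224318 * 27.1 * 0.55 = 0.334346 ≈ 0.334 m^3

0.334 m^3
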